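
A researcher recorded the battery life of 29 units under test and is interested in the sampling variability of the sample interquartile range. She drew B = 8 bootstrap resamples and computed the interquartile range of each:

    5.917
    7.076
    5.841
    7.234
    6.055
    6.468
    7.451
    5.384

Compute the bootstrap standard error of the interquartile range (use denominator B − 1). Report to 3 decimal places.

SE* = 0.751

Bootstrap SE is the standard deviation of the 8 replicate interquartile ranges.
Mean of replicates: (5.917 + 7.076 + 5.841 + 7.234 + 6.055 + 6.468 + 7.451 + 5.384) / 8 = 51.4260 / 8 = 6.4283
Sum of squared deviations: (−0.5113)² + (+0.6477)² + (−0.5873)² + (+0.8057)² + (−0.3733)² + (+0.0397)² + (+1.0227)² + (−1.0442)² = 3.9524
Variance = 3.9524 / 7 = 0.5646
SE* = √0.5646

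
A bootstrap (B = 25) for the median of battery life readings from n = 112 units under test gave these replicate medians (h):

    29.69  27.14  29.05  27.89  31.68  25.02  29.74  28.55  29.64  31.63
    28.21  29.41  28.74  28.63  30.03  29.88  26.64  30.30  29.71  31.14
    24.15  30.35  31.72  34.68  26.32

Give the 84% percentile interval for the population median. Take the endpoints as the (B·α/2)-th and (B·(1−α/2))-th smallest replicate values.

(25.02, 31.68)

Sorted replicates: 24.15, 25.02, 26.32, 26.64, 27.14, 27.89, 28.21, 28.55, 28.63, 28.74, 29.05, 29.41, 29.64, 29.69, 29.71, 29.74, 29.88, 30.03, 30.30, 30.35, 31.14, 31.63, 31.68, 31.72, 34.68
α = 0.16; lower rank = 25 × 0.080 = 2; upper rank = 25 × 0.920 = 23.
The 2nd smallest replicate is 25.02; the 23rd is 31.68.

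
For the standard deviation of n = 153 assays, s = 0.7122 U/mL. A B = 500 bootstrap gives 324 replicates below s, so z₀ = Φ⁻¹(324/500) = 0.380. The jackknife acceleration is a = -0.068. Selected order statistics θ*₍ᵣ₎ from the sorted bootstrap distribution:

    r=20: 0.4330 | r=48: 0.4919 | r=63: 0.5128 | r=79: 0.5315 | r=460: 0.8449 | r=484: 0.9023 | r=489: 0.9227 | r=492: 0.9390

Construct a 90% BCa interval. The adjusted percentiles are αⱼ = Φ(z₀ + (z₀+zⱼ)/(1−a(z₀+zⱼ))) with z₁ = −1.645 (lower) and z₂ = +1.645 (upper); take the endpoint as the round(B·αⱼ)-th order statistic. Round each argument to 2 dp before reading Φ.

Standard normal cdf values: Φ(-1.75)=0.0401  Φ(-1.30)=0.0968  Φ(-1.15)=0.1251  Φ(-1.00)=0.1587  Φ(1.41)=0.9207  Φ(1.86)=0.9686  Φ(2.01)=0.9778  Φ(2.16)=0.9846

Lower: z₀ + z₁ = 0.380 + (-1.645) = -1.265; 1 − a(z₀+z₁) = 1 − (-0.068)(-1.265) = 0.9140; argument = 0.380 + (-1.265)/0.9140 = -1.0041 → -1.00.
α₁ = Φ(-1.00) = 0.1587; rank = round(500 × 0.1587) = 79; θ*₍79₎ = 0.5315.
Upper: z₀ + z₂ = 2.025; 1 − a(z₀+z₂) = 1.1377; argument = 2.1599 → 2.16; α₂ = 0.9846; rank = 492; θ*₍492₎ = 0.9390.

(0.5315, 0.9390)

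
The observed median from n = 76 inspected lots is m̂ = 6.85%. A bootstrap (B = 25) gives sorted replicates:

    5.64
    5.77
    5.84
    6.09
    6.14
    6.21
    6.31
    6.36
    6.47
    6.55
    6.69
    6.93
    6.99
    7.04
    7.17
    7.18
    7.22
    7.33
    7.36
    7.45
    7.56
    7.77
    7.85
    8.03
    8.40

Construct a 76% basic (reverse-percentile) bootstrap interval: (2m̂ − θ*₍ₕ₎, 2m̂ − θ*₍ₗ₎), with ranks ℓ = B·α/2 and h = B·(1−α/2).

Percentile endpoints at ranks 3 and 22: θ*₍3₎ = 5.84, θ*₍22₎ = 7.77.
Basic interval reflects these around m̂:
  lower = 2 × 6.85 − 7.77 = 5.93
  upper = 2 × 6.85 − 5.84 = 7.86

(5.93, 7.86)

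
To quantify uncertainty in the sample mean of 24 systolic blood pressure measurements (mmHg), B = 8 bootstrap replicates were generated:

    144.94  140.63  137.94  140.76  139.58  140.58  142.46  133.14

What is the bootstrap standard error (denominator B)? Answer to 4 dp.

Bootstrap SE is the standard deviation of the 8 replicate means.
Mean of replicates: (144.94 + 140.63 + 137.94 + 140.76 + 139.58 + 140.58 + 142.46 + 133.14) / 8 = 1120.03000 / 8 = 140.00375
Sum of squared deviations: (+4.93625)² + (+0.62625)² + (−2.06375)² + (+0.75625)² + (−0.42375)² + (+0.57625)² + (+2.45625)² + (−6.86375)² = 83.24559
Variance = 83.24559 / 8 = 10.40570
SE* = √10.40570

SE* = 3.2258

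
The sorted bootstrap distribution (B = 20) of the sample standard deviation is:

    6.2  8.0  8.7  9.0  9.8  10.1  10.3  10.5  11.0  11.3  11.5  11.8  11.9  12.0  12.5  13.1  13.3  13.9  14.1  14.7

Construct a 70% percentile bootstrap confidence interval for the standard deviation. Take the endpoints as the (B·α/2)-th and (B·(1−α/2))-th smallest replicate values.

α = 0.30; lower rank = 20 × 0.150 = 3; upper rank = 20 × 0.850 = 17.
The 3rd smallest replicate is 8.7; the 17th is 13.3.

(8.7, 13.3)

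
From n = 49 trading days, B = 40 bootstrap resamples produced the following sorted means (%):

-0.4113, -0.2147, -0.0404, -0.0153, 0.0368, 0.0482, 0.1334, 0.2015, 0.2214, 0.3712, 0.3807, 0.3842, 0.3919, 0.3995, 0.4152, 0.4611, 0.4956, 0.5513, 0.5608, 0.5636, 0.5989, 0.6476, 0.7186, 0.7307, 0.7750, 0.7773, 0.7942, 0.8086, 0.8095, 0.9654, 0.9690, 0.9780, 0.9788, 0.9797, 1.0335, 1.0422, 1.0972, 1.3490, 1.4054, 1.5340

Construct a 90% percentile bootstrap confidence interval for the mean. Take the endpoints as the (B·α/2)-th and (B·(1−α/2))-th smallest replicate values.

(-0.2147, 1.3490)

α = 0.10; lower rank = 40 × 0.050 = 2; upper rank = 40 × 0.950 = 38.
The 2nd smallest replicate is -0.2147; the 38th is 1.3490.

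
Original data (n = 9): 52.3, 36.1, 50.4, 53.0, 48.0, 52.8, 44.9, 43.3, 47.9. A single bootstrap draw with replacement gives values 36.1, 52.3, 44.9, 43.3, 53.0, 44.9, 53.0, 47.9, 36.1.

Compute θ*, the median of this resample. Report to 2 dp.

θ* = 44.90

Sorted: 36.1, 36.1, 43.3, 44.9, 44.9, 47.9, 52.3, 53.0, 53.0
Median = middle value = 44.90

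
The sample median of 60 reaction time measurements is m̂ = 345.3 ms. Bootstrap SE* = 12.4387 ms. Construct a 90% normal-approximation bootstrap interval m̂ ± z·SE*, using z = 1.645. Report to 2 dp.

(324.84, 365.76)

Margin = 1.645 × 12.4387 = 20.462
Interval: 345.3 ± 20.462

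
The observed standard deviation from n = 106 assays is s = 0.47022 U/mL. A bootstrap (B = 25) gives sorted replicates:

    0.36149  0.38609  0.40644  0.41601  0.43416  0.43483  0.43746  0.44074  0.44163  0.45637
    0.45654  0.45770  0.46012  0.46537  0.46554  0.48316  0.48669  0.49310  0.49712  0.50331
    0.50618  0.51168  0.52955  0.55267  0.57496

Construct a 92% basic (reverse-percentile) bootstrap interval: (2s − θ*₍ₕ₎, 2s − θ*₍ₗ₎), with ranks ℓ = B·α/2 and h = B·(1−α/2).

Percentile endpoints at ranks 1 and 24: θ*₍1₎ = 0.36149, θ*₍24₎ = 0.55267.
Basic interval reflects these around s:
  lower = 2 × 0.47022 − 0.55267 = 0.38777
  upper = 2 × 0.47022 − 0.36149 = 0.57895

(0.38777, 0.57895)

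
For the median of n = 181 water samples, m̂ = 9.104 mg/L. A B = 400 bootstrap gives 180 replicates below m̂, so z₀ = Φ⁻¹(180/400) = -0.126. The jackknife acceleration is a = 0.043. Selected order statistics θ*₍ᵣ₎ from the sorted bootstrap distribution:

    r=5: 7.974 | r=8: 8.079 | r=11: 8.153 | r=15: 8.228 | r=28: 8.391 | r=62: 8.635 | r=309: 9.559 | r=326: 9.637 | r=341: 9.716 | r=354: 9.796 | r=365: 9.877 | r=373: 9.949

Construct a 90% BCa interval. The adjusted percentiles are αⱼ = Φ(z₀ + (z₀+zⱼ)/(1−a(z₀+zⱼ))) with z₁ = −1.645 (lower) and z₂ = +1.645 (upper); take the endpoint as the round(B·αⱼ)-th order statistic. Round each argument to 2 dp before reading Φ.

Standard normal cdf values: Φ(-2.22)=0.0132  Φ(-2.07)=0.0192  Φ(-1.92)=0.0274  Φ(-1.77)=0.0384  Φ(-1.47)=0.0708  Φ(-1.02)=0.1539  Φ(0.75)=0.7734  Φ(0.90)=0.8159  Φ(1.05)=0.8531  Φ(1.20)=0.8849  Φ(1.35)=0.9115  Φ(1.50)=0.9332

Lower: z₀ + z₁ = -0.126 + (-1.645) = -1.771; 1 − a(z₀+z₁) = 1 − (0.043)(-1.771) = 1.0762; argument = -0.126 + (-1.771)/1.0762 = -1.7717 → -1.77.
α₁ = Φ(-1.77) = 0.0384; rank = round(400 × 0.0384) = 15; θ*₍15₎ = 8.228.
Upper: z₀ + z₂ = 1.519; 1 − a(z₀+z₂) = 0.9347; argument = 1.4991 → 1.50; α₂ = 0.9332; rank = 373; θ*₍373₎ = 9.949.

(8.228, 9.949)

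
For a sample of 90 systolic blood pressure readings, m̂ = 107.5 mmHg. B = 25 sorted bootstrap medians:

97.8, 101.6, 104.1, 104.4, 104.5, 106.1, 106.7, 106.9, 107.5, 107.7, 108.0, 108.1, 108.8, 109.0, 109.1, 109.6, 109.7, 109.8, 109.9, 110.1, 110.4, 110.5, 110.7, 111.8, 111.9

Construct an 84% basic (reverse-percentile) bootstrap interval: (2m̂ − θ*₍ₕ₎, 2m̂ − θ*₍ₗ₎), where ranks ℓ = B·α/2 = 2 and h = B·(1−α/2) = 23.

Percentile endpoints at ranks 2 and 23: θ*₍2₎ = 101.6, θ*₍23₎ = 110.7.
Basic interval reflects these around m̂:
  lower = 2 × 107.5 − 110.7 = 104.3
  upper = 2 × 107.5 − 101.6 = 113.4

(104.3, 113.4)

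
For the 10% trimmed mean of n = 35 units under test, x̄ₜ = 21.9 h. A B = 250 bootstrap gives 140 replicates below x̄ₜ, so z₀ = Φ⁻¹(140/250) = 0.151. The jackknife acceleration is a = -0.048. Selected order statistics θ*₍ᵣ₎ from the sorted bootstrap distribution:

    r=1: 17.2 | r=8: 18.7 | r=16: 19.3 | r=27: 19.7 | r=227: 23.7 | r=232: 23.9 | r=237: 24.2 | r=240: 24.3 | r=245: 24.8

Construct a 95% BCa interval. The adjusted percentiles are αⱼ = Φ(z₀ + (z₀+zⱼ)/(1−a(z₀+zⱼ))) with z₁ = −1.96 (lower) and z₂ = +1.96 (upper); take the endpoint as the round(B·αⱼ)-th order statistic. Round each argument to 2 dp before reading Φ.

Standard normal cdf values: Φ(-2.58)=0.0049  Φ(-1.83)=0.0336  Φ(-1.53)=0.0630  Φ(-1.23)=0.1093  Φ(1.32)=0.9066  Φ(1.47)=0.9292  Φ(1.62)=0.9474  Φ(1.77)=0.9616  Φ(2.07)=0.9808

Lower: z₀ + z₁ = 0.151 + (-1.960) = -1.809; 1 − a(z₀+z₁) = 1 − (-0.048)(-1.809) = 0.9132; argument = 0.151 + (-1.809)/0.9132 = -1.8300 → -1.83.
α₁ = Φ(-1.83) = 0.0336; rank = round(250 × 0.0336) = 8; θ*₍8₎ = 18.7.
Upper: z₀ + z₂ = 2.111; 1 − a(z₀+z₂) = 1.1013; argument = 2.0678 → 2.07; α₂ = 0.9808; rank = 245; θ*₍245₎ = 24.8.

(18.7, 24.8)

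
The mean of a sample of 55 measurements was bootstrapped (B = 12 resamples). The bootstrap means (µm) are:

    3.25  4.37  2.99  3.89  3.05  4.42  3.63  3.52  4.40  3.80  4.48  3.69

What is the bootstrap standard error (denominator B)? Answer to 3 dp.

Bootstrap SE is the standard deviation of the 12 replicate means.
Mean of replicates: (3.25 + 4.37 + 2.99 + 3.89 + 3.05 + 4.42 + 3.63 + 3.52 + 4.40 + 3.80 + 4.48 + 3.69) / 12 = 45.4900 / 12 = 3.7908
Sum of squared deviations: (−0.5408)² + (+0.5792)² + (−0.8008)² + (+0.0992)² + (−0.7408)² + (+0.6292)² + (−0.1608)² + (−0.2708)² + (+0.6092)² + (+0.0092)² + (+0.6892)² + (−0.1008)² = 3.1793
Variance = 3.1793 / 12 = 0.2649
SE* = √0.2649

SE* = 0.515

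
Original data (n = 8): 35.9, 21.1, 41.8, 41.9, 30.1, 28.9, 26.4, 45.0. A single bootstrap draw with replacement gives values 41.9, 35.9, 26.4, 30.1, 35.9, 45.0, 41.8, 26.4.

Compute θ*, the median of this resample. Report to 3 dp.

Sorted: 26.4, 26.4, 30.1, 35.9, 35.9, 41.8, 41.9, 45.0
Median = average of the two middle values = 35.900

θ* = 35.900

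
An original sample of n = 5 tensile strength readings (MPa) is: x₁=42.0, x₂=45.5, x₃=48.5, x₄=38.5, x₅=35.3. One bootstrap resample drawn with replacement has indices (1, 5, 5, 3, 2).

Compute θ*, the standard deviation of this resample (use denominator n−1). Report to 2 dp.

Resample values: 42.0, 35.3, 35.3, 48.5, 45.5.
Mean = 41.3200; sum of squared deviations = 141.9680
s² = 141.9680 / 4 = 35.4920
s = √35.4920 = 5.96

θ* = 5.96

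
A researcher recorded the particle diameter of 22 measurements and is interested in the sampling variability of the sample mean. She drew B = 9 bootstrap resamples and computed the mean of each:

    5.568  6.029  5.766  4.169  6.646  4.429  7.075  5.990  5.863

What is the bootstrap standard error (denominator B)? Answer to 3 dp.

Bootstrap SE is the standard deviation of the 9 replicate means.
Mean of replicates: (5.568 + 6.029 + 5.766 + 4.169 + 6.646 + 4.429 + 7.075 + 5.990 + 5.863) / 9 = 51.5350 / 9 = 5.7261
Sum of squared deviations: (−0.1581)² + (+0.3029)² + (+0.0399)² + (−1.5571)² + (+0.9199)² + (−1.2971)² + (+1.3489)² + (+0.2639)² + (+0.1369)² = 6.9795
Variance = 6.9795 / 9 = 0.7755
SE* = √0.7755

SE* = 0.881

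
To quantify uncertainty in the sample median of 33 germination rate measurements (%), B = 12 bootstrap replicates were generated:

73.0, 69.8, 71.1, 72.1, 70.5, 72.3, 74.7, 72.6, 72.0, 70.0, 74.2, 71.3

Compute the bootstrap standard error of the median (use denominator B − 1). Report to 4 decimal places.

SE* = 1.5364

Bootstrap SE is the standard deviation of the 12 replicate medians.
Mean of replicates: (73.0 + 69.8 + 71.1 + 72.1 + 70.5 + 72.3 + 74.7 + 72.6 + 72.0 + 70.0 + 74.2 + 71.3) / 12 = 863.60000 / 12 = 71.96667
Sum of squared deviations: (+1.03333)² + (−2.16667)² + (−0.86667)² + (+0.13333)² + (−1.46667)² + (+0.33333)² + (+2.73333)² + (+0.63333)² + (+0.03333)² + (−1.96667)² + (+2.23333)² + (−0.66667)² = 25.96667
Variance = 25.96667 / 11 = 2.36061
SE* = √2.36061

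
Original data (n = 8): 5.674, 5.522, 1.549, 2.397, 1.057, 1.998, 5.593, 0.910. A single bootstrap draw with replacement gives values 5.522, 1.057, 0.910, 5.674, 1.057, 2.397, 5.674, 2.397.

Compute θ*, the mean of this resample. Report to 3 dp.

Mean = (5.522 + 1.057 + 0.910 + 5.674 + 1.057 + 2.397 + 5.674 + 2.397) / 8 = 24.6880 / 8 = 3.086

θ* = 3.086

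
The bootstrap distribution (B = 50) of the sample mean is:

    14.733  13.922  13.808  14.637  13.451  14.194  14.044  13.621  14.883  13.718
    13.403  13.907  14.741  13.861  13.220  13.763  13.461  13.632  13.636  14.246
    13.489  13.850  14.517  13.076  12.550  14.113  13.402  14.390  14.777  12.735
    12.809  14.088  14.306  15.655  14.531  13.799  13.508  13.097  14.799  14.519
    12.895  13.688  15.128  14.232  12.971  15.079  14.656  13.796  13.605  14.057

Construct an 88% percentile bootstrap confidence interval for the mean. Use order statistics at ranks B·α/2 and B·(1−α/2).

Sorted replicates: 12.550, 12.735, 12.809, 12.895, 12.971, 13.076, 13.097, 13.220, 13.402, 13.403, 13.451, 13.461, 13.489, 13.508, 13.605, 13.621, 13.632, 13.636, 13.688, 13.718, 13.763, 13.796, 13.799, 13.808, 13.850, 13.861, 13.907, 13.922, 14.044, 14.057, 14.088, 14.113, 14.194, 14.232, 14.246, 14.306, 14.390, 14.517, 14.519, 14.531, 14.637, 14.656, 14.733, 14.741, 14.777, 14.799, 14.883, 15.079, 15.128, 15.655
α = 0.12; lower rank = 50 × 0.060 = 3; upper rank = 50 × 0.940 = 47.
The 3rd smallest replicate is 12.809; the 47th is 14.883.

(12.809, 14.883)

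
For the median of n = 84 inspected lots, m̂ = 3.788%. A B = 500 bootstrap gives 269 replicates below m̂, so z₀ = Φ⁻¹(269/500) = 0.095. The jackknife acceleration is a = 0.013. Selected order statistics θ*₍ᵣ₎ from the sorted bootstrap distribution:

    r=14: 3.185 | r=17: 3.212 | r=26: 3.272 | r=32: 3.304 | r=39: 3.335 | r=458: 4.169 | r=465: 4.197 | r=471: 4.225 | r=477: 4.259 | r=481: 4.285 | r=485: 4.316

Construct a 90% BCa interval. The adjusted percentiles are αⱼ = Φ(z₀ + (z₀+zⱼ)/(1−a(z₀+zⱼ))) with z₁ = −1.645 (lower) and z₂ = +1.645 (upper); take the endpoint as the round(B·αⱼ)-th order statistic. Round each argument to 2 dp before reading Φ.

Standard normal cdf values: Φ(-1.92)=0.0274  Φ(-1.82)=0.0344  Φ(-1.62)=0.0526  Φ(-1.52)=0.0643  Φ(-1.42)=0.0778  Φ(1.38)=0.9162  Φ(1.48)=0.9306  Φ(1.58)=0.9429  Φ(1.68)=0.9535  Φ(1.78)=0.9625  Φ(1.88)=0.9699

(3.335, 4.316)

Lower: z₀ + z₁ = 0.095 + (-1.645) = -1.550; 1 − a(z₀+z₁) = 1 − (0.013)(-1.550) = 1.0202; argument = 0.095 + (-1.550)/1.0202 = -1.4244 → -1.42.
α₁ = Φ(-1.42) = 0.0778; rank = round(500 × 0.0778) = 39; θ*₍39₎ = 3.335.
Upper: z₀ + z₂ = 1.740; 1 − a(z₀+z₂) = 0.9774; argument = 1.8753 → 1.88; α₂ = 0.9699; rank = 485; θ*₍485₎ = 4.316.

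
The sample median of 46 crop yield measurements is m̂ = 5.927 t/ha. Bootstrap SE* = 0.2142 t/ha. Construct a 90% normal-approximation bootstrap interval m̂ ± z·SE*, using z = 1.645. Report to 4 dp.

(5.5746, 6.2794)

Margin = 1.645 × 0.2142 = 0.35236
Interval: 5.927 ± 0.35236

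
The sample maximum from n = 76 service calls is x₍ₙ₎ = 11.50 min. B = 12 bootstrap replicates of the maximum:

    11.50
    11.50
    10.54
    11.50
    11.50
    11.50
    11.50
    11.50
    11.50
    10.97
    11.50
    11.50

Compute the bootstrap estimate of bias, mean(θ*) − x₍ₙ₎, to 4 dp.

bias = −0.1242

mean(θ*) = (11.50 + 11.50 + 10.54 + 11.50 + 11.50 + 11.50 + 11.50 + 11.50 + 11.50 + 10.97 + 11.50 + 11.50) / 12 = 11.37583
bias = 11.37583 − 11.50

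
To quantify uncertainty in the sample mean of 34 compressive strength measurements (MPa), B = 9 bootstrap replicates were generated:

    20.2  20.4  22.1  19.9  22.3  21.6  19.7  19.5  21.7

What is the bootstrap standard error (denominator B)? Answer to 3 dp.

SE* = 1.034

Bootstrap SE is the standard deviation of the 9 replicate means.
Mean of replicates: (20.2 + 20.4 + 22.1 + 19.9 + 22.3 + 21.6 + 19.7 + 19.5 + 21.7) / 9 = 187.4000 / 9 = 20.8222
Sum of squared deviations: (−0.6222)² + (−0.4222)² + (+1.2778)² + (−0.9222)² + (+1.4778)² + (+0.7778)² + (−1.1222)² + (−1.3222)² + (+0.8778)² = 9.6156
Variance = 9.6156 / 9 = 1.0684
SE* = √1.0684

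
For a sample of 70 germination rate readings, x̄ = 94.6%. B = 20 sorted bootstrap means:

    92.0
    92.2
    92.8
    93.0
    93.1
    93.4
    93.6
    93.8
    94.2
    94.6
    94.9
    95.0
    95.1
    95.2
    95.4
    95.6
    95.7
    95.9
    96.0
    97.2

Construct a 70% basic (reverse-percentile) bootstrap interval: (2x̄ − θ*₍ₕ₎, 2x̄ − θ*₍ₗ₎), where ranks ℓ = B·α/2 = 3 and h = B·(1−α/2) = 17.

(93.5, 96.4)

Percentile endpoints at ranks 3 and 17: θ*₍3₎ = 92.8, θ*₍17₎ = 95.7.
Basic interval reflects these around x̄:
  lower = 2 × 94.6 − 95.7 = 93.5
  upper = 2 × 94.6 − 92.8 = 96.4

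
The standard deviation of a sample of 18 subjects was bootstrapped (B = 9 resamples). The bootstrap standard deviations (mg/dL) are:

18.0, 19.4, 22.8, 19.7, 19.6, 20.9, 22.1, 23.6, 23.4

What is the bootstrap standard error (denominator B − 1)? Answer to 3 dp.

Bootstrap SE is the standard deviation of the 9 replicate standard deviations.
Mean of replicates: (18.0 + 19.4 + 22.8 + 19.7 + 19.6 + 20.9 + 22.1 + 23.6 + 23.4) / 9 = 189.5000 / 9 = 21.0556
Sum of squared deviations: (−3.0556)² + (−1.6556)² + (+1.7444)² + (−1.3556)² + (−1.4556)² + (−0.1556)² + (+1.0444)² + (+2.5444)² + (+2.3444)² = 32.1622
Variance = 32.1622 / 8 = 4.0203
SE* = √4.0203

SE* = 2.005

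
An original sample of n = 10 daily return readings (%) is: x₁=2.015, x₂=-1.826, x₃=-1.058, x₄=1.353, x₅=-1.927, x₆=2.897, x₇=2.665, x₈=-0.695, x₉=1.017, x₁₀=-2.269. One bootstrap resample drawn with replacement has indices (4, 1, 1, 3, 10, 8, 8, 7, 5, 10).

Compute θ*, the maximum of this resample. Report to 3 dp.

θ* = 2.665

Resample values: 1.353, 2.015, 2.015, -1.058, -2.269, -0.695, -0.695, 2.665, -1.927, -2.269.
Maximum = 2.665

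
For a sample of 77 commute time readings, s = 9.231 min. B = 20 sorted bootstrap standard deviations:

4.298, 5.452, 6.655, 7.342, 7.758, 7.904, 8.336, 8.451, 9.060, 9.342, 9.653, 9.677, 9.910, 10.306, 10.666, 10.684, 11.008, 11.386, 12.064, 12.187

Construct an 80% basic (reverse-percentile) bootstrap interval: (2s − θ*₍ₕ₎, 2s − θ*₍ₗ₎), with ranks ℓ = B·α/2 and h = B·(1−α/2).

(7.076, 13.010)

Percentile endpoints at ranks 2 and 18: θ*₍2₎ = 5.452, θ*₍18₎ = 11.386.
Basic interval reflects these around s:
  lower = 2 × 9.231 − 11.386 = 7.076
  upper = 2 × 9.231 − 5.452 = 13.010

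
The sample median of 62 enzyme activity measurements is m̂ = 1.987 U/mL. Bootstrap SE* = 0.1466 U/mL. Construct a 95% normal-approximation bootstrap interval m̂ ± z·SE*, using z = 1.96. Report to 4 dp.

Margin = 1.96 × 0.1466 = 0.28734
Interval: 1.987 ± 0.28734

(1.6997, 2.2743)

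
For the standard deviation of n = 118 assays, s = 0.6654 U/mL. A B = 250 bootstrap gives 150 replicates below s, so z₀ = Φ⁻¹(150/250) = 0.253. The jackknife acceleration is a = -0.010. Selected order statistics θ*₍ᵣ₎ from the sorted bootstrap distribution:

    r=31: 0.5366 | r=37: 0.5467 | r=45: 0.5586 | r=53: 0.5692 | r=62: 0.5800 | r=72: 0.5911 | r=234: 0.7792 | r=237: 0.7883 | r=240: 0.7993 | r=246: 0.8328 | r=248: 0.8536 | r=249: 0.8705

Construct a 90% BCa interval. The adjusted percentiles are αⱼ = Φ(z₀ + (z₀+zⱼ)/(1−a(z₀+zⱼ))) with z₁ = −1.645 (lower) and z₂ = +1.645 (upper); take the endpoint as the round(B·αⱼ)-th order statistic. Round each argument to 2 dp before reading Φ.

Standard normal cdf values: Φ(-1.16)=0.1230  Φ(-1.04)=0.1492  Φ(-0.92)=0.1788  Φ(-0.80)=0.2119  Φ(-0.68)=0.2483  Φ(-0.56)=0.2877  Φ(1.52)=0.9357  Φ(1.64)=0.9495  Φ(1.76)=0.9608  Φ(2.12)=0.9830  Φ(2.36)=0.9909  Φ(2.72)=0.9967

(0.5366, 0.8328)

Lower: z₀ + z₁ = 0.253 + (-1.645) = -1.392; 1 − a(z₀+z₁) = 1 − (-0.010)(-1.392) = 0.9861; argument = 0.253 + (-1.392)/0.9861 = -1.1587 → -1.16.
α₁ = Φ(-1.16) = 0.1230; rank = round(250 × 0.1230) = 31; θ*₍31₎ = 0.5366.
Upper: z₀ + z₂ = 1.898; 1 − a(z₀+z₂) = 1.0190; argument = 2.1156 → 2.12; α₂ = 0.9830; rank = 246; θ*₍246₎ = 0.8328.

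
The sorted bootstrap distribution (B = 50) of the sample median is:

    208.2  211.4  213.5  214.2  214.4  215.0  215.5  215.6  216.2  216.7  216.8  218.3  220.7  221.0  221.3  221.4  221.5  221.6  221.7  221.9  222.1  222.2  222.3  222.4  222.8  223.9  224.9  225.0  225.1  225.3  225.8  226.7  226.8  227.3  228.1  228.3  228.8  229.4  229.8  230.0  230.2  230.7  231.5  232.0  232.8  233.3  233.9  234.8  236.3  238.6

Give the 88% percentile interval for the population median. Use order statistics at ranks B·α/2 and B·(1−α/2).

α = 0.12; lower rank = 50 × 0.060 = 3; upper rank = 50 × 0.940 = 47.
The 3rd smallest replicate is 213.5; the 47th is 233.9.

(213.5, 233.9)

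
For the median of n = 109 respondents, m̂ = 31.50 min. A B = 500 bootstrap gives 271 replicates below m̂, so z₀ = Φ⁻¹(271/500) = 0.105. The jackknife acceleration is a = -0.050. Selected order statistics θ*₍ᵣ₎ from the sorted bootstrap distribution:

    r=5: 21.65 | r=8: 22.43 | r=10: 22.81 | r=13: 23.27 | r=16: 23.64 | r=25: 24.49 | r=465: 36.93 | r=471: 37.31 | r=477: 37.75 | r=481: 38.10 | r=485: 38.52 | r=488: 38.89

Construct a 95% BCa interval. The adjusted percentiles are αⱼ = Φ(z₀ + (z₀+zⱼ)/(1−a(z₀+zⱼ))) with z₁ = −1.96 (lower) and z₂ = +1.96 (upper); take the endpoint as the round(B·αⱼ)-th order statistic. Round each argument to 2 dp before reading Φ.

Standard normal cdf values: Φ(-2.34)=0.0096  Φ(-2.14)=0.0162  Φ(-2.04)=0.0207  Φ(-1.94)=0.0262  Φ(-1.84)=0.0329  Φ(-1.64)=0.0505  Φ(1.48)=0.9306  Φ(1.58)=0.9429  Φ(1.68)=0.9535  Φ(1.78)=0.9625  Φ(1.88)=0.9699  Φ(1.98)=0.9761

Lower: z₀ + z₁ = 0.105 + (-1.960) = -1.855; 1 − a(z₀+z₁) = 1 − (-0.050)(-1.855) = 0.9073; argument = 0.105 + (-1.855)/0.9073 = -1.9396 → -1.94.
α₁ = Φ(-1.94) = 0.0262; rank = round(500 × 0.0262) = 13; θ*₍13₎ = 23.27.
Upper: z₀ + z₂ = 2.065; 1 − a(z₀+z₂) = 1.1033; argument = 1.9767 → 1.98; α₂ = 0.9761; rank = 488; θ*₍488₎ = 38.89.

(23.27, 38.89)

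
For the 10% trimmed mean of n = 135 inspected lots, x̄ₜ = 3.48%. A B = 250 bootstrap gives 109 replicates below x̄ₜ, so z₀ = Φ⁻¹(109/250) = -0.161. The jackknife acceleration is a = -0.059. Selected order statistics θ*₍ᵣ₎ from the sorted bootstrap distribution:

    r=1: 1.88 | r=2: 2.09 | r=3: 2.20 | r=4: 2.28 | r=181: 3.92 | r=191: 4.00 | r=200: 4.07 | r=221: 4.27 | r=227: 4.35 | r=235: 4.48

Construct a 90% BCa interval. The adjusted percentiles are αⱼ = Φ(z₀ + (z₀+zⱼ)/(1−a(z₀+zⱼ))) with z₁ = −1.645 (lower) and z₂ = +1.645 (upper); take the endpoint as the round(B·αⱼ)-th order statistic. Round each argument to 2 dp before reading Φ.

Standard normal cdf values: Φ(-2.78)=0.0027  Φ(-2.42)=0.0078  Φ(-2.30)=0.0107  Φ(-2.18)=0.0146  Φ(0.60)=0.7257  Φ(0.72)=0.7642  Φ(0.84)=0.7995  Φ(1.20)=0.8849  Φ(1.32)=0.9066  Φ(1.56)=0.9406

(2.28, 4.27)

Lower: z₀ + z₁ = -0.161 + (-1.645) = -1.806; 1 − a(z₀+z₁) = 1 − (-0.059)(-1.806) = 0.8934; argument = -0.161 + (-1.806)/0.8934 = -2.1824 → -2.18.
α₁ = Φ(-2.18) = 0.0146; rank = round(250 × 0.0146) = 4; θ*₍4₎ = 2.28.
Upper: z₀ + z₂ = 1.484; 1 − a(z₀+z₂) = 1.0876; argument = 1.2035 → 1.20; α₂ = 0.8849; rank = 221; θ*₍221₎ = 4.27.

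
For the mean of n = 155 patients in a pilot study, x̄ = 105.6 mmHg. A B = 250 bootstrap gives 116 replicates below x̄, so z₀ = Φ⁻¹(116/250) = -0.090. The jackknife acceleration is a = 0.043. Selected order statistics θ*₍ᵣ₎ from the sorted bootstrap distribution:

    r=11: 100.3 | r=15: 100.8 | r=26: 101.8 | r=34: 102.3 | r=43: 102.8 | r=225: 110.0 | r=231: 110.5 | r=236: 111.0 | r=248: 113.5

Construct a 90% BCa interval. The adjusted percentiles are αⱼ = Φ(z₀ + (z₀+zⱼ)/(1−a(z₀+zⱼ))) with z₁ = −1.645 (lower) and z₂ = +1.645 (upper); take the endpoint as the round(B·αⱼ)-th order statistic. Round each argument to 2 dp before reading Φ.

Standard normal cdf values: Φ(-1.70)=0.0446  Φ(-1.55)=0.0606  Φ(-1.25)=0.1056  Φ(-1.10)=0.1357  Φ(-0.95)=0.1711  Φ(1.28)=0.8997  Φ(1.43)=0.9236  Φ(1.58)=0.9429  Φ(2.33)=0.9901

(100.3, 111.0)

Lower: z₀ + z₁ = -0.090 + (-1.645) = -1.735; 1 − a(z₀+z₁) = 1 − (0.043)(-1.735) = 1.0746; argument = -0.090 + (-1.735)/1.0746 = -1.7045 → -1.70.
α₁ = Φ(-1.70) = 0.0446; rank = round(250 × 0.0446) = 11; θ*₍11₎ = 100.3.
Upper: z₀ + z₂ = 1.555; 1 − a(z₀+z₂) = 0.9331; argument = 1.5764 → 1.58; α₂ = 0.9429; rank = 236; θ*₍236₎ = 111.0.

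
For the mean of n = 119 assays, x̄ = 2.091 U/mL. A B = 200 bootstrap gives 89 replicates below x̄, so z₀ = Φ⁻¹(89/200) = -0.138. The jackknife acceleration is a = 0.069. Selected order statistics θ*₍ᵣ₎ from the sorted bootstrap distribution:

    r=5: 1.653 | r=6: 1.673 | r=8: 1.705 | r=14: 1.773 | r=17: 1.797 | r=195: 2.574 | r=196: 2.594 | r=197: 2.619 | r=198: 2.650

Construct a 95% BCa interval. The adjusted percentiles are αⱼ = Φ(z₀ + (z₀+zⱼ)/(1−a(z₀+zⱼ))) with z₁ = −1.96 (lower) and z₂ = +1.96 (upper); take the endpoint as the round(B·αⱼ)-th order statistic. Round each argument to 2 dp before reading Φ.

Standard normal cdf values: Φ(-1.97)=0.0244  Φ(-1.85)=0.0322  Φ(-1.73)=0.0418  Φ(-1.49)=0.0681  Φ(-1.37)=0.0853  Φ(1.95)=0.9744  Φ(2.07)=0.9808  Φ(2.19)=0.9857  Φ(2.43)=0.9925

(1.653, 2.574)

Lower: z₀ + z₁ = -0.138 + (-1.960) = -2.098; 1 − a(z₀+z₁) = 1 − (0.069)(-2.098) = 1.1448; argument = -0.138 + (-2.098)/1.1448 = -1.9707 → -1.97.
α₁ = Φ(-1.97) = 0.0244; rank = round(200 × 0.0244) = 5; θ*₍5₎ = 1.653.
Upper: z₀ + z₂ = 1.822; 1 − a(z₀+z₂) = 0.8743; argument = 1.9460 → 1.95; α₂ = 0.9744; rank = 195; θ*₍195₎ = 2.574.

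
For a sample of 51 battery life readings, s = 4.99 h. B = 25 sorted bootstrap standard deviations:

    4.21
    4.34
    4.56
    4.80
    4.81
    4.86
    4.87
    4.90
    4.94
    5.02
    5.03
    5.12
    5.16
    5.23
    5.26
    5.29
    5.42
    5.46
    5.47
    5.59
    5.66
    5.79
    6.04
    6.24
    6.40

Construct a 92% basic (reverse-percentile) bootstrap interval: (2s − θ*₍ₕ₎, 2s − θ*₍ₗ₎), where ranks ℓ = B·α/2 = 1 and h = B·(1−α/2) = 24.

Percentile endpoints at ranks 1 and 24: θ*₍1₎ = 4.21, θ*₍24₎ = 6.24.
Basic interval reflects these around s:
  lower = 2 × 4.99 − 6.24 = 3.74
  upper = 2 × 4.99 − 4.21 = 5.77

(3.74, 5.77)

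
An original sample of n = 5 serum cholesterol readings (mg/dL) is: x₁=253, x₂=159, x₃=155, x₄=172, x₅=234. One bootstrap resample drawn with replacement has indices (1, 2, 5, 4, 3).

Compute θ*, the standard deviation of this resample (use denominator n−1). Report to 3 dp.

θ* = 45.577

Resample values: 253, 159, 234, 172, 155.
Mean = 194.6000; sum of squared deviations = 8309.2000
s² = 8309.2000 / 4 = 2077.3000
s = √2077.3000 = 45.577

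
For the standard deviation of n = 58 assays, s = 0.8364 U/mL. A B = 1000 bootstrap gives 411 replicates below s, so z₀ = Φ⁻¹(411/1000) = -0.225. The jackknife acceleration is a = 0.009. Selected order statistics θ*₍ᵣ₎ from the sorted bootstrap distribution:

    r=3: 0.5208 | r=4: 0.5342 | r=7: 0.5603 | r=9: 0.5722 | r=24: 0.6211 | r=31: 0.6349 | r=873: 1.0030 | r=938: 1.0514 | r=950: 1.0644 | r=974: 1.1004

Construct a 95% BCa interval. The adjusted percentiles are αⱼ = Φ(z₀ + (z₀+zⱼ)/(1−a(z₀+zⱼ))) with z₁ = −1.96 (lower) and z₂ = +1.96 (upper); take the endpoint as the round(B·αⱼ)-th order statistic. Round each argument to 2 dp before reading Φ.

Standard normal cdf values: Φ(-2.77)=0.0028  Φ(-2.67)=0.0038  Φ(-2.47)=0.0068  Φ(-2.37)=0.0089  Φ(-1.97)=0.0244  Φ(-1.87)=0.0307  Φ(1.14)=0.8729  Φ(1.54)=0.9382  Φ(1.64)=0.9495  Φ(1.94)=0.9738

Lower: z₀ + z₁ = -0.225 + (-1.960) = -2.185; 1 − a(z₀+z₁) = 1 − (0.009)(-2.185) = 1.0197; argument = -0.225 + (-2.185)/1.0197 = -2.3679 → -2.37.
α₁ = Φ(-2.37) = 0.0089; rank = round(1000 × 0.0089) = 9; θ*₍9₎ = 0.5722.
Upper: z₀ + z₂ = 1.735; 1 − a(z₀+z₂) = 0.9844; argument = 1.5375 → 1.54; α₂ = 0.9382; rank = 938; θ*₍938₎ = 1.0514.

(0.5722, 1.0514)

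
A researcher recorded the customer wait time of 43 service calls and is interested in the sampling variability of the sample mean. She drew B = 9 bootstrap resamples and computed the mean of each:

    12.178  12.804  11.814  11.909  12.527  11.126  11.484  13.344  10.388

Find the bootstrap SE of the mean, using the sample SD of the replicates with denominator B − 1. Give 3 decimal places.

Bootstrap SE is the standard deviation of the 9 replicate means.
Mean of replicates: (12.178 + 12.804 + 11.814 + 11.909 + 12.527 + 11.126 + 11.484 + 13.344 + 10.388) / 9 = 107.5740 / 9 = 11.9527
Sum of squared deviations: (+0.2253)² + (+0.8513)² + (−0.1387)² + (−0.0437)² + (+0.5743)² + (−0.8267)² + (−0.4687)² + (+1.3913)² + (−1.5647)² = 6.4136
Variance = 6.4136 / 8 = 0.8017
SE* = √0.8017

SE* = 0.895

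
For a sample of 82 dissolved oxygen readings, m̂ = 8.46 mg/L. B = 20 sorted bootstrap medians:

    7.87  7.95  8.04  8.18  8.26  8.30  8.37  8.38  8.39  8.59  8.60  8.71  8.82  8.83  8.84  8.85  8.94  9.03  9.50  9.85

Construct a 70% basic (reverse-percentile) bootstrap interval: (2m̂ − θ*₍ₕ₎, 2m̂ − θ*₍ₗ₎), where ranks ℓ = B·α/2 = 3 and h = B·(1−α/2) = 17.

Percentile endpoints at ranks 3 and 17: θ*₍3₎ = 8.04, θ*₍17₎ = 8.94.
Basic interval reflects these around m̂:
  lower = 2 × 8.46 − 8.94 = 7.98
  upper = 2 × 8.46 − 8.04 = 8.88

(7.98, 8.88)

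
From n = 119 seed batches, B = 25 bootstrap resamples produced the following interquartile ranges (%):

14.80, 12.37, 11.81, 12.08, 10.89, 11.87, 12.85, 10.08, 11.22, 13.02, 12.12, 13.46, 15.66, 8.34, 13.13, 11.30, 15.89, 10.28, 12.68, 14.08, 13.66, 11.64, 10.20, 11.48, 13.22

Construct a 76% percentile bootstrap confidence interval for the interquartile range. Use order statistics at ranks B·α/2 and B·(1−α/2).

(10.20, 14.08)

Sorted replicates: 8.34, 10.08, 10.20, 10.28, 10.89, 11.22, 11.30, 11.48, 11.64, 11.81, 11.87, 12.08, 12.12, 12.37, 12.68, 12.85, 13.02, 13.13, 13.22, 13.46, 13.66, 14.08, 14.80, 15.66, 15.89
α = 0.24; lower rank = 25 × 0.120 = 3; upper rank = 25 × 0.880 = 22.
The 3rd smallest replicate is 10.20; the 22nd is 14.08.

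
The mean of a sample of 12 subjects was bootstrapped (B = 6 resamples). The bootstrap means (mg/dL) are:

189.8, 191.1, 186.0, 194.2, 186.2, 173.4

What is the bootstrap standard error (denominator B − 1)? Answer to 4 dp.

Bootstrap SE is the standard deviation of the 6 replicate means.
Mean of replicates: (189.8 + 191.1 + 186.0 + 194.2 + 186.2 + 173.4) / 6 = 1120.70000 / 6 = 186.78333
Sum of squared deviations: (+3.01667)² + (+4.31667)² + (−0.78333)² + (+7.41667)² + (−0.58333)² + (−13.38333)² = 262.80833
Variance = 262.80833 / 5 = 52.56167
SE* = √52.56167

SE* = 7.2499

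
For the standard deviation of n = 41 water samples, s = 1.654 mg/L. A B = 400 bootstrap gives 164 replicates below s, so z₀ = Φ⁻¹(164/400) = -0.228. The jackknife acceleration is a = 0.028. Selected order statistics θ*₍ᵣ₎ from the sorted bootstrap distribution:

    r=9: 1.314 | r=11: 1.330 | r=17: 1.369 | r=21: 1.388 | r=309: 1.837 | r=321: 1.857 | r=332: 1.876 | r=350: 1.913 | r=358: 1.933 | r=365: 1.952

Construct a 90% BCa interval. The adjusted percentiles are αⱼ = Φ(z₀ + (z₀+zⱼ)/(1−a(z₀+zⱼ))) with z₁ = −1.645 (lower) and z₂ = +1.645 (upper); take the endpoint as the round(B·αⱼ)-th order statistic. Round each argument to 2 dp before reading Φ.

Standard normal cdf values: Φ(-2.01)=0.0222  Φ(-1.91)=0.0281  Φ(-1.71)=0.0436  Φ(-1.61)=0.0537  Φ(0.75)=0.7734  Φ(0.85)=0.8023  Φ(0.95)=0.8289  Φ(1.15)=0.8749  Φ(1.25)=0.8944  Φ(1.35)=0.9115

Lower: z₀ + z₁ = -0.228 + (-1.645) = -1.873; 1 − a(z₀+z₁) = 1 − (0.028)(-1.873) = 1.0524; argument = -0.228 + (-1.873)/1.0524 = -2.0077 → -2.01.
α₁ = Φ(-2.01) = 0.0222; rank = round(400 × 0.0222) = 9; θ*₍9₎ = 1.314.
Upper: z₀ + z₂ = 1.417; 1 − a(z₀+z₂) = 0.9603; argument = 1.2475 → 1.25; α₂ = 0.8944; rank = 358; θ*₍358₎ = 1.933.

(1.314, 1.933)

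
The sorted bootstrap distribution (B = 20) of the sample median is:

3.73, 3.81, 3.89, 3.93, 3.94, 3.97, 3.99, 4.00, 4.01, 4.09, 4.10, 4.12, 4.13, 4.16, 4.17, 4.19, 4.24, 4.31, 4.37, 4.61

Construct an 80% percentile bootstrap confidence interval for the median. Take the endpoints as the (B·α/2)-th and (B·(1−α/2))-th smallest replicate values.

α = 0.20; lower rank = 20 × 0.100 = 2; upper rank = 20 × 0.900 = 18.
The 2nd smallest replicate is 3.81; the 18th is 4.31.

(3.81, 4.31)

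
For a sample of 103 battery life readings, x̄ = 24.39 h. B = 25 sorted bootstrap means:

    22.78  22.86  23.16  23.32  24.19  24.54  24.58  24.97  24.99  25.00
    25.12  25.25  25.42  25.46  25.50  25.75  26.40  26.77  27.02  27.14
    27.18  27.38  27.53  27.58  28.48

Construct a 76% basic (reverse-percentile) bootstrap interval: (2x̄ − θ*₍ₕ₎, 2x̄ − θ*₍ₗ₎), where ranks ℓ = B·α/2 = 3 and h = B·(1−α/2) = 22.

(21.40, 25.62)

Percentile endpoints at ranks 3 and 22: θ*₍3₎ = 23.16, θ*₍22₎ = 27.38.
Basic interval reflects these around x̄:
  lower = 2 × 24.39 − 27.38 = 21.40
  upper = 2 × 24.39 − 23.16 = 25.62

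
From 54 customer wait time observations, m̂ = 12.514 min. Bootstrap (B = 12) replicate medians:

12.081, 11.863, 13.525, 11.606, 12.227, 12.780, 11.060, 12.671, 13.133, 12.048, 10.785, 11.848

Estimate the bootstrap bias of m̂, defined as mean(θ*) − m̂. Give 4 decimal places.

bias = −0.3784

mean(θ*) = (12.081 + 11.863 + 13.525 + 11.606 + 12.227 + 12.780 + 11.060 + 12.671 + 13.133 + 12.048 + 10.785 + 11.848) / 12 = 12.13558
bias = 12.13558 − 12.514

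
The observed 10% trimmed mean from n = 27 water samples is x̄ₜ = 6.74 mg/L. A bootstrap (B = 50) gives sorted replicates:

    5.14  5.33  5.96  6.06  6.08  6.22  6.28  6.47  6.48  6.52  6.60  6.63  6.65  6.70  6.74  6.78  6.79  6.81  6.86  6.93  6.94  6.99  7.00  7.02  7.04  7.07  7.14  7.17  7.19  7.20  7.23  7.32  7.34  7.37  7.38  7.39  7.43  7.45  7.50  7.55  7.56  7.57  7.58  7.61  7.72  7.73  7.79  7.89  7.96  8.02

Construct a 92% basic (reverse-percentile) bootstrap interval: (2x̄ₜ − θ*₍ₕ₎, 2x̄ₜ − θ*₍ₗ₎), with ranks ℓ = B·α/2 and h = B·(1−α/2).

Percentile endpoints at ranks 2 and 48: θ*₍2₎ = 5.33, θ*₍48₎ = 7.89.
Basic interval reflects these around x̄ₜ:
  lower = 2 × 6.74 − 7.89 = 5.59
  upper = 2 × 6.74 − 5.33 = 8.15

(5.59, 8.15)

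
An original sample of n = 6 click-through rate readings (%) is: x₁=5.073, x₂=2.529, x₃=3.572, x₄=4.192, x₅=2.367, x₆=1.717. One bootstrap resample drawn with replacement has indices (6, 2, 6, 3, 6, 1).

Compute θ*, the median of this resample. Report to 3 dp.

θ* = 2.123

Resample values: 1.717, 2.529, 1.717, 3.572, 1.717, 5.073.
Sorted: 1.717, 1.717, 1.717, 2.529, 3.572, 5.073
Median = average of the two middle values = 2.123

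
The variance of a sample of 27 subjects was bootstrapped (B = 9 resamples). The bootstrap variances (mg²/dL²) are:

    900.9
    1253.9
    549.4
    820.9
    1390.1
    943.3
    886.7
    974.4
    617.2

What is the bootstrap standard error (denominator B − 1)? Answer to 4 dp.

Bootstrap SE is the standard deviation of the 9 replicate variances.
Mean of replicates: (900.9 + 1253.9 + 549.4 + 820.9 + 1390.1 + 943.3 + 886.7 + 974.4 + 617.2) / 9 = 8336.80000 / 9 = 926.31111
Sum of squared deviations: (−25.41111)² + (+327.58889)² + (−376.91111)² + (−105.41111)² + (+463.78889)² + (+16.98889)² + (−39.61111)² + (+48.08889)² + (−309.11111)² = 575953.70889
Variance = 575953.70889 / 8 = 71994.21361
SE* = √71994.21361

SE* = 268.3174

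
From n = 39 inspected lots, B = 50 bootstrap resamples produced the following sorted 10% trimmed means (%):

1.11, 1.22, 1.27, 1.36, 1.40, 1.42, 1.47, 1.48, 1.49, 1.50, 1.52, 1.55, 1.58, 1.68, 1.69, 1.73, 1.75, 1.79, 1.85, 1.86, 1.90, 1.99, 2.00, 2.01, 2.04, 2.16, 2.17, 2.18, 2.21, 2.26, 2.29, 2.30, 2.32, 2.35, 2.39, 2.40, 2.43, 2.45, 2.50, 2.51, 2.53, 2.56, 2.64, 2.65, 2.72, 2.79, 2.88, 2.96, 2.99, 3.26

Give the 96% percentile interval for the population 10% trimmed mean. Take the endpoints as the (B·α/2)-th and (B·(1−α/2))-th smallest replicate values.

α = 0.04; lower rank = 50 × 0.020 = 1; upper rank = 50 × 0.980 = 49.
The 1st smallest replicate is 1.11; the 49th is 2.99.

(1.11, 2.99)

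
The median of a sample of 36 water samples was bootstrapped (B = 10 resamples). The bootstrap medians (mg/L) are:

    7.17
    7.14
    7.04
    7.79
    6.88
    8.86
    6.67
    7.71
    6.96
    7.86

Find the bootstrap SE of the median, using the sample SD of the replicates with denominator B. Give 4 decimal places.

SE* = 0.6195

Bootstrap SE is the standard deviation of the 10 replicate medians.
Mean of replicates: (7.17 + 7.14 + 7.04 + 7.79 + 6.88 + 8.86 + 6.67 + 7.71 + 6.96 + 7.86) / 10 = 74.08000 / 10 = 7.40800
Sum of squared deviations: (−0.23800)² + (−0.26800)² + (−0.36800)² + (+0.38200)² + (−0.52800)² + (+1.45200)² + (−0.73800)² + (+0.30200)² + (−0.44800)² + (+0.45200)² = 3.83776
Variance = 3.83776 / 10 = 0.38378
SE* = √0.38378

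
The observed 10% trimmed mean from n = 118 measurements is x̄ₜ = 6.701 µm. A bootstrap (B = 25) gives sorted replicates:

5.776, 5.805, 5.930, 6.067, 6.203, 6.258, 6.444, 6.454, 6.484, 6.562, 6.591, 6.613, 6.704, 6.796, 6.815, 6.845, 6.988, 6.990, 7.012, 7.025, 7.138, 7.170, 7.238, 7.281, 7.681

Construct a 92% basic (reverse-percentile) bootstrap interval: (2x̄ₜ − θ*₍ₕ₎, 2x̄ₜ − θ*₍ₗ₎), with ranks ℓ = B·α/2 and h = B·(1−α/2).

(6.121, 7.626)

Percentile endpoints at ranks 1 and 24: θ*₍1₎ = 5.776, θ*₍24₎ = 7.281.
Basic interval reflects these around x̄ₜ:
  lower = 2 × 6.701 − 7.281 = 6.121
  upper = 2 × 6.701 − 5.776 = 7.626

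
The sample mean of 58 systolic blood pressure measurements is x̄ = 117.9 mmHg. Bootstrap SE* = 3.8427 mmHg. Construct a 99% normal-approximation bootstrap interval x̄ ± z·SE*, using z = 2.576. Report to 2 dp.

(108.00, 127.80)

Margin = 2.576 × 3.8427 = 9.899
Interval: 117.9 ± 9.899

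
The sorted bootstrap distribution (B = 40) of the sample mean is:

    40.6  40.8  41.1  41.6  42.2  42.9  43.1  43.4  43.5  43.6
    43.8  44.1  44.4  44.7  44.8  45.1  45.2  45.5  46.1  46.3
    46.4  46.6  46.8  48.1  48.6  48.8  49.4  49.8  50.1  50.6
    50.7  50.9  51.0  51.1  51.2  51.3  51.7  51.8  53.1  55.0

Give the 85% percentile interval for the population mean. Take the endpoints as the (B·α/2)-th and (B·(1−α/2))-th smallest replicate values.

α = 0.15; lower rank = 40 × 0.075 = 3; upper rank = 40 × 0.925 = 37.
The 3rd smallest replicate is 41.1; the 37th is 51.7.

(41.1, 51.7)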